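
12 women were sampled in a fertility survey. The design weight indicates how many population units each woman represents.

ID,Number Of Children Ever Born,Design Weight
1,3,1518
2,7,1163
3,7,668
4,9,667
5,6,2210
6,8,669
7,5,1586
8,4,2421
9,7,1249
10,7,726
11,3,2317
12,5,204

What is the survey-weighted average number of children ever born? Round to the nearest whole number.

5

Weighted sum = 3×1518 + 7×1163 + 7×668 + 9×667 + 6×2210 + 8×669 + 5×1586 + 4×2421 + 7×1249 + 7×726 + 3×2317 + 5×204
  = 81396
Sum of weights = 1518 + 1163 + 668 + 667 + 2210 + 669 + 1586 + 2421 + 1249 + 726 + 2317 + 204 = 15398
Weighted mean = 81396 / 15398 = 5.2861411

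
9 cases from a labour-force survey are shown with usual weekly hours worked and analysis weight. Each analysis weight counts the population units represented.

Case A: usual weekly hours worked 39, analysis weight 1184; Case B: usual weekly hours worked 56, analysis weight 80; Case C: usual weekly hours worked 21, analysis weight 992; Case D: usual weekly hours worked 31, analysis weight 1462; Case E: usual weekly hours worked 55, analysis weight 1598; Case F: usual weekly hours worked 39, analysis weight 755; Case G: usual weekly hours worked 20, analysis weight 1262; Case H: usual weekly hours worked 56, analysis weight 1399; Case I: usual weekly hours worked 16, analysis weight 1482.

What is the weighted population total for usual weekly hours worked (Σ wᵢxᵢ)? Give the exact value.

Weighted total = 39×1184 + 56×80 + 21×992 + 31×1462 + 55×1598 + 39×755 + 20×1262 + 56×1399 + 16×1482
  = 46176 + 4480 + 20832 + 45322 + 87890 + 29445 + 25240 + 78344 + 23712 = 361441

361441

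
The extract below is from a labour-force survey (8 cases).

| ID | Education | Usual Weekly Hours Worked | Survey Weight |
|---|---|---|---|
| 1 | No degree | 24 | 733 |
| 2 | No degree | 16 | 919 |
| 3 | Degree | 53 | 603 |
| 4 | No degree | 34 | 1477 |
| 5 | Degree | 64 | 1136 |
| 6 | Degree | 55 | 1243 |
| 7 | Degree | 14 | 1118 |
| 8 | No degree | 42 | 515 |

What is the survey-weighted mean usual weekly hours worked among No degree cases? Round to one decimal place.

No degree rows: 1, 2, 4, 8
Weighted sum = 24×733 + 16×919 + 34×1477 + 42×515
  = 104144
Sum of weights = 733 + 919 + 1477 + 515 = 3644
Weighted mean = 104144 / 3644 = 28.579583

28.6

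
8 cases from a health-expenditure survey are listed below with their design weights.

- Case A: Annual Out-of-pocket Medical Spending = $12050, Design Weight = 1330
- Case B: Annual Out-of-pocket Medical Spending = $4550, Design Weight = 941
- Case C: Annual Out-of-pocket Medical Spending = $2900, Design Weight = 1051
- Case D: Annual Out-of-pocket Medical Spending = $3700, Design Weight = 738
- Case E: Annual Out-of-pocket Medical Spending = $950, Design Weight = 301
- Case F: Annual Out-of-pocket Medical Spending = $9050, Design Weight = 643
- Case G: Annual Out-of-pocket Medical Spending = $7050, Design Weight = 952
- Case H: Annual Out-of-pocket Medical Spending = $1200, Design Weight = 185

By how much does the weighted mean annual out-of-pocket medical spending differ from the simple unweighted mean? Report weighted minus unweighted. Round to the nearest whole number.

Unweighted sum = 12050 + 4550 + 2900 + 3700 + 950 + 9050 + 7050 + 1200 = 41450
Unweighted mean = 41450 / 8 = 5181.25
Weighted sum = 39125250
Sum of weights = 1330 + 941 + 1051 + 738 + 301 + 643 + 952 + 185 = 6141
Weighted mean = 39125250 / 6141 = 6371.1529
Difference (weighted minus unweighted) = 1189.9029

1190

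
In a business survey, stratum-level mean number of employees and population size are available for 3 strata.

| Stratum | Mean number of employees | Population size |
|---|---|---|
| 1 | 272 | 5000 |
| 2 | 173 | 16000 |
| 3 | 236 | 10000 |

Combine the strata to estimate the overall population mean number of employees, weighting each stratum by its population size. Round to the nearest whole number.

209

Σ Nₕ·x̄ₕ = 272×5000 + 173×16000 + 236×10000
  = 6488000
Σ Nₕ = 5000 + 16000 + 10000 = 31000
Overall mean = 6488000 / 31000 = 209.29032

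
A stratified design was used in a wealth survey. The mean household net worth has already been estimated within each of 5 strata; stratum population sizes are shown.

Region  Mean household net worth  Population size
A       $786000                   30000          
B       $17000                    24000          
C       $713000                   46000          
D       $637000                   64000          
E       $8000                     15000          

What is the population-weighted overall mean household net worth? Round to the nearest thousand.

546000

Σ Nₕ·x̄ₕ = 786000×30000 + 17000×24000 + 713000×46000 + 637000×64000 + 8000×15000
  = 23580000000 + 408000000 + 32798000000 + 40768000000 + 120000000 = 97674000000
Σ Nₕ = 30000 + 24000 + 46000 + 64000 + 15000 = 179000
Overall mean = 97674000000 / 179000 = 545664.8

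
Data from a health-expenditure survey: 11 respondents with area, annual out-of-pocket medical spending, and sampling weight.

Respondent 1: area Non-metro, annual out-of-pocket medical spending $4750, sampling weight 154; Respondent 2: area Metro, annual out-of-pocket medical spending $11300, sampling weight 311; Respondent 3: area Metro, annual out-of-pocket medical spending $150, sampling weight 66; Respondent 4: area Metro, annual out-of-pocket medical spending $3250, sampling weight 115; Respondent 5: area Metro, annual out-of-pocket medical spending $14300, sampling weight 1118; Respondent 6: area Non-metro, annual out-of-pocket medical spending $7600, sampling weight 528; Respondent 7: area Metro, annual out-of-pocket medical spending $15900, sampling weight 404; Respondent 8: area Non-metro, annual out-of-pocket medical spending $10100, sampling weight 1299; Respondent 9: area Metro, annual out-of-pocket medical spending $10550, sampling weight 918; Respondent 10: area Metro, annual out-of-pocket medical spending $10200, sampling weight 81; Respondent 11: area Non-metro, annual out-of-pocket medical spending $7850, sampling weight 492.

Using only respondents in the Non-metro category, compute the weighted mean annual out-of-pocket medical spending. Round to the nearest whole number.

Non-metro rows: 1, 6, 8, 11
Weighted sum = 4750×154 + 7600×528 + 10100×1299 + 7850×492
  = 731500 + 4012800 + 13119900 + 3862200 = 21726400
Sum of weights = 154 + 528 + 1299 + 492 = 2473
Weighted mean = 21726400 / 2473 = 8785.4428

8785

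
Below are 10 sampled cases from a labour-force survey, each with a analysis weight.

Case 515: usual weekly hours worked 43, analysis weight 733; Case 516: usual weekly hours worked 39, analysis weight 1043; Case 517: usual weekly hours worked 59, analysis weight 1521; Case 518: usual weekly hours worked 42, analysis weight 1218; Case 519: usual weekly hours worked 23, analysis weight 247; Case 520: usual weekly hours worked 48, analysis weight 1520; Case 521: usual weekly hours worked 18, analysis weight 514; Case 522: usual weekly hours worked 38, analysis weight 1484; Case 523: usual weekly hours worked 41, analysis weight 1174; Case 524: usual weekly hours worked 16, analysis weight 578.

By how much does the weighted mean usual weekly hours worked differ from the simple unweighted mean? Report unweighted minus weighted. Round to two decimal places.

Unweighted sum = 43 + 39 + 59 + 42 + 23 + 48 + 18 + 38 + 41 + 16 = 367
Unweighted mean = 367 / 10 = 36.7
Weighted sum = 43×733 + 39×1043 + 59×1521 + 42×1218 + 23×247 + 48×1520 + 18×514 + 38×1484 + 41×1174 + 16×578
  = 31519 + 40677 + 89739 + 51156 + 5681 + 72960 + 9252 + 56392 + 48134 + 9248 = 414758
Sum of weights = 733 + 1043 + 1521 + 1218 + 247 + 1520 + 514 + 1484 + 1174 + 578 = 10032
Weighted mean = 414758 / 10032 = 41.343501
Difference (unweighted minus weighted) = -4.6435008

-4.64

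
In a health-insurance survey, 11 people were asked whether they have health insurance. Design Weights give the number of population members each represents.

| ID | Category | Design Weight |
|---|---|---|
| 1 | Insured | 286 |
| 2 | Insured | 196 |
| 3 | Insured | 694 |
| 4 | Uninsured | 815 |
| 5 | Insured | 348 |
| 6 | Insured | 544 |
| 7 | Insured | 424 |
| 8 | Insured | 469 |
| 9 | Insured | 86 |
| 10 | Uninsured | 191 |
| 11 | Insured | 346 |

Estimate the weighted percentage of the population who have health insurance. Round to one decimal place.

Sum of weights for 'Insured' = 286 + 196 + 694 + 348 + 544 + 424 + 469 + 86 + 346 = 3393
Total weight = 286 + 196 + 694 + 815 + 348 + 544 + 424 + 469 + 86 + 191 + 346 = 4399
Weighted proportion = 3393 / 4399 = 0.77131166 → 77.131166%

77.1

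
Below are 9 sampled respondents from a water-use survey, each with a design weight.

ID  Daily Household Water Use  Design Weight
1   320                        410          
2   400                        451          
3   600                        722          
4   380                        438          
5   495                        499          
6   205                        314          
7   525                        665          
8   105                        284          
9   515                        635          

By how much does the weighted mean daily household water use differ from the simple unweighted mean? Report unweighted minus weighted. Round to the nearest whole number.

-43

Unweighted sum = 3545
Unweighted mean = 3545 / 9 = 393.88889
Weighted sum = 320×410 + 400×451 + 600×722 + 380×438 + 495×499 + 205×314 + 525×665 + 105×284 + 515×635
  = 131200 + 180400 + 433200 + 166440 + 247005 + 64370 + 349125 + 29820 + 327025 = 1928585
Sum of weights = 410 + 451 + 722 + 438 + 499 + 314 + 665 + 284 + 635 = 4418
Weighted mean = 1928585 / 4418 = 436.52897
Difference (unweighted minus weighted) = -42.640083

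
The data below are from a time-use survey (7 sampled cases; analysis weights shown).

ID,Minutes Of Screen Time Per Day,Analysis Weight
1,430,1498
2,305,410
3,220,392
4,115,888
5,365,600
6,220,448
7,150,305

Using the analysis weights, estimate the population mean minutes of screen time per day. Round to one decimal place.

290.9

Weighted sum = 430×1498 + 305×410 + 220×392 + 115×888 + 365×600 + 220×448 + 150×305
  = 644140 + 125050 + 86240 + 102120 + 219000 + 98560 + 45750 = 1320860
Sum of weights = 1498 + 410 + 392 + 888 + 600 + 448 + 305 = 4541
Weighted mean = 1320860 / 4541 = 290.87426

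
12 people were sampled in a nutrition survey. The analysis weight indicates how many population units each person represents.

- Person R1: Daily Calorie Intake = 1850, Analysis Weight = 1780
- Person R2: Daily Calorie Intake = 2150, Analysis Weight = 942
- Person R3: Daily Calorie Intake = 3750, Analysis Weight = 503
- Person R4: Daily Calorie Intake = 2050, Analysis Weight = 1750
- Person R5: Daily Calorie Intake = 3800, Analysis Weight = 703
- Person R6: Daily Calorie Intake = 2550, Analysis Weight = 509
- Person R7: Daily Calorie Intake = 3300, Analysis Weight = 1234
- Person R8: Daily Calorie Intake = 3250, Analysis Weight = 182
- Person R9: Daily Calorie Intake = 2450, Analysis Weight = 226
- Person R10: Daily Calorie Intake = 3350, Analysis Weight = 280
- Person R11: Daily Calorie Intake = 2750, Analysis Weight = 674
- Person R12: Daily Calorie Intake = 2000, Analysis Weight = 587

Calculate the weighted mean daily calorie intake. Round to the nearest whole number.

Weighted sum = 1850×1780 + 2150×942 + 3750×503 + 2050×1750 + 3800×703 + 2550×509 + 3300×1234 + 3250×182 + 2450×226 + 3350×280 + 2750×674 + 2000×587
  = 3293000 + 2025300 + 1886250 + 3587500 + 2671400 + 1297950 + 4072200 + 591500 + 553700 + 938000 + 1853500 + 1174000 = 23944300
Sum of weights = 1780 + 942 + 503 + 1750 + 703 + 509 + 1234 + 182 + 226 + 280 + 674 + 587 = 9370
Weighted mean = 23944300 / 9370 = 2555.4216

2555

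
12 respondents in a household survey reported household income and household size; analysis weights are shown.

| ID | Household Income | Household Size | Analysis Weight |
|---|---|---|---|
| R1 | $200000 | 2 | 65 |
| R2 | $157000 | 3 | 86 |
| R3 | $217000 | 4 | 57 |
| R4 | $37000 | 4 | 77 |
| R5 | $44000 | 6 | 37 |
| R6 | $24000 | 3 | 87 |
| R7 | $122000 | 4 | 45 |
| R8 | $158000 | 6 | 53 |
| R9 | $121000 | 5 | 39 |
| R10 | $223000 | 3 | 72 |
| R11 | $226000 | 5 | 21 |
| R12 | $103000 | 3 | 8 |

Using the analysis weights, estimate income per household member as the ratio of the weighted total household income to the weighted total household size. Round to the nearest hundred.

35000

Σ wᵢ·y = 200000×65 + 157000×86 + 217000×57 + 37000×77 + 44000×37 + 24000×87 + 122000×45 + 158000×53 + 121000×39 + 223000×72 + 226000×21 + 103000×8
  = 85645000
Σ wᵢ·x = 2×65 + 3×86 + 4×57 + 4×77 + 6×37 + 3×87 + 4×45 + 6×53 + 5×39 + 3×72 + 5×21 + 3×8
  = 130 + 258 + 228 + 308 + 222 + 261 + 180 + 318 + 195 + 216 + 105 + 24 = 2445
Ratio = 85645000 / 2445 = 35028.63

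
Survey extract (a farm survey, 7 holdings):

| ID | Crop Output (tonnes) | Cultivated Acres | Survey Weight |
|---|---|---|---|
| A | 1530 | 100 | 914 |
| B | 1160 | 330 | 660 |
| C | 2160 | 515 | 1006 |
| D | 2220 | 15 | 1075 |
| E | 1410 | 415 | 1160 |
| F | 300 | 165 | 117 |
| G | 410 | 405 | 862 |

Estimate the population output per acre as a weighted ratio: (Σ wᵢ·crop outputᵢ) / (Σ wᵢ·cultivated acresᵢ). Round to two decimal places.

Σ wᵢ·y = 1530×914 + 1160×660 + 2160×1006 + 2220×1075 + 1410×1160 + 300×117 + 410×862
  = 8747600
Σ wᵢ·x = 100×914 + 330×660 + 515×1006 + 15×1075 + 415×1160 + 165×117 + 405×862
  = 91400 + 217800 + 518090 + 16125 + 481400 + 19305 + 349110 = 1693230
Ratio = 8747600 / 1693230 = 5.1662208

5.17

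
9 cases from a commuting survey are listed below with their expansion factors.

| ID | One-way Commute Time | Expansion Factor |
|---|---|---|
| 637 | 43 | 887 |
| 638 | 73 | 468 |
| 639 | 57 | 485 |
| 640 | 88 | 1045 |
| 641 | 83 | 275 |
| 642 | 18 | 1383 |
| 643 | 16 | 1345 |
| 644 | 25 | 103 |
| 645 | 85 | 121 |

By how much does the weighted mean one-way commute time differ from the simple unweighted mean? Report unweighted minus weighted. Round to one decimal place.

9.4

Unweighted sum = 43 + 73 + 57 + 88 + 83 + 18 + 16 + 25 + 85 = 488
Unweighted mean = 488 / 9 = 54.222222
Weighted sum = 43×887 + 73×468 + 57×485 + 88×1045 + 83×275 + 18×1383 + 16×1345 + 25×103 + 85×121
  = 38141 + 34164 + 27645 + 91960 + 22825 + 24894 + 21520 + 2575 + 10285 = 274009
Sum of weights = 887 + 468 + 485 + 1045 + 275 + 1383 + 1345 + 103 + 121 = 6112
Weighted mean = 274009 / 6112 = 44.831315
Difference (unweighted minus weighted) = 9.3909068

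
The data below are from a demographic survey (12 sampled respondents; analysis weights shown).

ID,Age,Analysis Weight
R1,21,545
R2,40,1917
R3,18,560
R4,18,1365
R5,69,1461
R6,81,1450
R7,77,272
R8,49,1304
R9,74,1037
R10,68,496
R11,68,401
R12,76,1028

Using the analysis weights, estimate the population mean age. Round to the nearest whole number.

Weighted sum = 21×545 + 40×1917 + 18×560 + 18×1365 + 69×1461 + 81×1450 + 77×272 + 49×1304 + 74×1037 + 68×496 + 68×401 + 76×1028
  = 11445 + 76680 + 10080 + 24570 + 100809 + 117450 + 20944 + 63896 + 76738 + 33728 + 27268 + 78128 = 641736
Sum of weights = 545 + 1917 + 560 + 1365 + 1461 + 1450 + 272 + 1304 + 1037 + 496 + 401 + 1028 = 11836
Weighted mean = 641736 / 11836 = 54.218993

54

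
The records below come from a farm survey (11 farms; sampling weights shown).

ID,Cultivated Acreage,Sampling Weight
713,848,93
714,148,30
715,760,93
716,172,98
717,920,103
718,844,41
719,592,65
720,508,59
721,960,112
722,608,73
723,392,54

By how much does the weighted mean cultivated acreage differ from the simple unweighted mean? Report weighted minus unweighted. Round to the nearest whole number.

46

Unweighted sum = 6752
Unweighted mean = 6752 / 11 = 613.81818
Weighted sum = 848×93 + 148×30 + 760×93 + 172×98 + 920×103 + 844×41 + 592×65 + 508×59 + 960×112 + 608×73 + 392×54
  = 78864 + 4440 + 70680 + 16856 + 94760 + 34604 + 38480 + 29972 + 107520 + 44384 + 21168 = 541728
Sum of weights = 93 + 30 + 93 + 98 + 103 + 41 + 65 + 59 + 112 + 73 + 54 = 821
Weighted mean = 541728 / 821 = 659.83922
Difference (weighted minus unweighted) = 46.021039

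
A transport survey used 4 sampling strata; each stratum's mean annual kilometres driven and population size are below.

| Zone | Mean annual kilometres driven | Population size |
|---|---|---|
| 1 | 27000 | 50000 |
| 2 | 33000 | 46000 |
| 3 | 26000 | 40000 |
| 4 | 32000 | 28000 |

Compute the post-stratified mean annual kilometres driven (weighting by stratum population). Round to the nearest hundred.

Σ Nₕ·x̄ₕ = 27000×50000 + 33000×46000 + 26000×40000 + 32000×28000
  = 1350000000 + 1518000000 + 1040000000 + 896000000 = 4804000000
Σ Nₕ = 50000 + 46000 + 40000 + 28000 = 164000
Overall mean = 4804000000 / 164000 = 29292.683

29300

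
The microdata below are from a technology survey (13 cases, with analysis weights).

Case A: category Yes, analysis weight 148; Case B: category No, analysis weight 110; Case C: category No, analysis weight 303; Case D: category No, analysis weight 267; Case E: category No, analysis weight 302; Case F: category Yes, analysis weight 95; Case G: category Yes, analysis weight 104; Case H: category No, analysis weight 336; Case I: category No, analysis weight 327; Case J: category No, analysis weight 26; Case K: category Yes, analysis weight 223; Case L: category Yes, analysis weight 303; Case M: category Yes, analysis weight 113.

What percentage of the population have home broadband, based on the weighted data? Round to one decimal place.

Sum of weights for 'Yes' = 148 + 95 + 104 + 223 + 303 + 113 = 986
Total weight = 2657
Weighted proportion = 986 / 2657 = 0.37109522 → 37.109522%

37.1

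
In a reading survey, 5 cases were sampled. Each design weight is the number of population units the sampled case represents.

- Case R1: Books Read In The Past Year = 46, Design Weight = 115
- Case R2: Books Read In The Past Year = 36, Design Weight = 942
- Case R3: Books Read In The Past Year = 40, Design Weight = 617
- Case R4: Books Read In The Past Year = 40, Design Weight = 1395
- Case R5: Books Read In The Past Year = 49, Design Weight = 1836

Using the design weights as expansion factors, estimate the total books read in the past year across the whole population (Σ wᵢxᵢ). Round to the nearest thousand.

Weighted total = 46×115 + 36×942 + 40×617 + 40×1395 + 49×1836
  = 5290 + 33912 + 24680 + 55800 + 89964 = 209646

210000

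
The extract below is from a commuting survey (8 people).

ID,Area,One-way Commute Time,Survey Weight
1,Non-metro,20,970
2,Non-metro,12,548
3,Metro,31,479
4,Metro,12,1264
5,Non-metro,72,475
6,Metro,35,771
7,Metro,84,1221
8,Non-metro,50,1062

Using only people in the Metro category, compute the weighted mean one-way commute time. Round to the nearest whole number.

43

Metro rows: 3, 4, 6, 7
Weighted sum = 31×479 + 12×1264 + 35×771 + 84×1221
  = 159566
Sum of weights = 479 + 1264 + 771 + 1221 = 3735
Weighted mean = 159566 / 3735 = 42.721821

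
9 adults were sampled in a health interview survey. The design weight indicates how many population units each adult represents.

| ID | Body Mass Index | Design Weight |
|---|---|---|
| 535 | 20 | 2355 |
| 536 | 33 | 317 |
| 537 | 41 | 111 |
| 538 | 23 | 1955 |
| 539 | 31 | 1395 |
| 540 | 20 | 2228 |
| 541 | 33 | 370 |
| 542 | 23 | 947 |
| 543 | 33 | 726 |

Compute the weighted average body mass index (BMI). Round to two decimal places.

Weighted sum = 252831
Sum of weights = 2355 + 317 + 111 + 1955 + 1395 + 2228 + 370 + 947 + 726 = 10404
Weighted mean = 252831 / 10404 = 24.301326

24.30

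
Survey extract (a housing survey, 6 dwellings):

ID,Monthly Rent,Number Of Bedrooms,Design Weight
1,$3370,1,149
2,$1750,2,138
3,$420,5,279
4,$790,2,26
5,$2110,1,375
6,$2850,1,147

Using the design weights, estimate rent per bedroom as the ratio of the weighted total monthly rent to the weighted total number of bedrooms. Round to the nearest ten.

Σ wᵢ·y = 3370×149 + 1750×138 + 420×279 + 790×26 + 2110×375 + 2850×147
  = 2091550
Σ wᵢ·x = 1×149 + 2×138 + 5×279 + 2×26 + 1×375 + 1×147
  = 149 + 276 + 1395 + 52 + 375 + 147 = 2394
Ratio = 2091550 / 2394 = 873.66332

870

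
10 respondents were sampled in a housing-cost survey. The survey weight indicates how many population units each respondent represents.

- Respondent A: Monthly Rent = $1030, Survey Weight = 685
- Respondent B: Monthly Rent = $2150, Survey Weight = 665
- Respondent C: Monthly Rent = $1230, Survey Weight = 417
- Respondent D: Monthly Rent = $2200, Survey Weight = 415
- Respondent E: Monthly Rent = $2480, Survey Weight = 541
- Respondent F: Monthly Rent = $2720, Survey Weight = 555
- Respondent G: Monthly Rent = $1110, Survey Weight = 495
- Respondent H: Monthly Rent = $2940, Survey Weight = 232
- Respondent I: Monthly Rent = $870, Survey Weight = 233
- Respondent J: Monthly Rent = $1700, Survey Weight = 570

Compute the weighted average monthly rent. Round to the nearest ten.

1830

Weighted sum = 1030×685 + 2150×665 + 1230×417 + 2200×415 + 2480×541 + 2720×555 + 1110×495 + 2940×232 + 870×233 + 1700×570
  = 8815730
Sum of weights = 4808
Weighted mean = 8815730 / 4808 = 1833.5545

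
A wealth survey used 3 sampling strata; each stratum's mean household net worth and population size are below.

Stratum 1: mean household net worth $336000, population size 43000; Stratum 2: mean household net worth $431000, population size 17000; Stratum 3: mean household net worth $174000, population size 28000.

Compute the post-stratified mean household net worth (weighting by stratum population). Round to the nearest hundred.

Σ Nₕ·x̄ₕ = 336000×43000 + 431000×17000 + 174000×28000
  = 14448000000 + 7327000000 + 4872000000 = 26647000000
Σ Nₕ = 43000 + 17000 + 28000 = 88000
Overall mean = 26647000000 / 88000 = 302806.82

302800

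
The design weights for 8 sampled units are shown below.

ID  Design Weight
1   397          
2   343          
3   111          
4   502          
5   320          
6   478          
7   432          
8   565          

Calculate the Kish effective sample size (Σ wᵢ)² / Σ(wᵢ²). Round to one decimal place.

Σ wᵢ = 397 + 343 + 111 + 502 + 320 + 478 + 432 + 565 = 3148
Σ wᵢ² = 157609 + 117649 + 12321 + 252004 + 102400 + 228484 + 186624 + 319225 = 1376316
n_eff = 3148² / 1376316 = 9909904 / 1376316 = 7.2003116

7.2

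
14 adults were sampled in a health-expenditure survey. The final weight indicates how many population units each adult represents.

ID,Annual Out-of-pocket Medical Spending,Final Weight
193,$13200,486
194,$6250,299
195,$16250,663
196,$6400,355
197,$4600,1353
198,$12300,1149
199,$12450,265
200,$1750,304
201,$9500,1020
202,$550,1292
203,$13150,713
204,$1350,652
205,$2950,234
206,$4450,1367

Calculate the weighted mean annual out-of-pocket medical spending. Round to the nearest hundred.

7200

Weighted sum = 72947650
Sum of weights = 10152
Weighted mean = 72947650 / 10152 = 7185.5447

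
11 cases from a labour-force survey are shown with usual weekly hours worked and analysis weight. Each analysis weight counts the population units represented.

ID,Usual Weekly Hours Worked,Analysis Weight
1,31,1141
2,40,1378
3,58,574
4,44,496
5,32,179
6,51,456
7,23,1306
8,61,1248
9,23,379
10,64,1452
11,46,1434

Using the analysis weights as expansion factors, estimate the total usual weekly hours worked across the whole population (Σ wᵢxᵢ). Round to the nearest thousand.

Weighted total = 31×1141 + 40×1378 + 58×574 + 44×496 + 32×179 + 51×456 + 23×1306 + 61×1248 + 23×379 + 64×1452 + 46×1434
  = 35371 + 55120 + 33292 + 21824 + 5728 + 23256 + 30038 + 76128 + 8717 + 92928 + 65964 = 448366

448000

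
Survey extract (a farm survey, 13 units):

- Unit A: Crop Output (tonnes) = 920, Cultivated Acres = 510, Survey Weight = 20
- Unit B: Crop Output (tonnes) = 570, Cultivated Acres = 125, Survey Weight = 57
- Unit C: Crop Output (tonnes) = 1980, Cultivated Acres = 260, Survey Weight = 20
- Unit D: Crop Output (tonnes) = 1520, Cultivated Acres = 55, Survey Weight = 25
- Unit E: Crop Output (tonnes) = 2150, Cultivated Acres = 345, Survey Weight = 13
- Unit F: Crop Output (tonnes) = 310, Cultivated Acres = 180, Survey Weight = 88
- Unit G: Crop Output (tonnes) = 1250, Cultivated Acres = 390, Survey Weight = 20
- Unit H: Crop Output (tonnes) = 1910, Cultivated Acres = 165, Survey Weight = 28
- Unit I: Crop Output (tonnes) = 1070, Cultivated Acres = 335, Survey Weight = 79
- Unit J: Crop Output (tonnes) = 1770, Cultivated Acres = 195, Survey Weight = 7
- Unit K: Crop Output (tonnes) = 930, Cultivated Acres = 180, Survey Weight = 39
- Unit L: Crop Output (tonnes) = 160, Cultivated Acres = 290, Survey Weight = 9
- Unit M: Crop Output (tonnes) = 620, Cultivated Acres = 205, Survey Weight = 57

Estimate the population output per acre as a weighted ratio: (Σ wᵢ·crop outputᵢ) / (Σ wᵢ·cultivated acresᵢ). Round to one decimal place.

4.1

Σ wᵢ·y = 432170
Σ wᵢ·x = 105790
Ratio = 432170 / 105790 = 4.0851687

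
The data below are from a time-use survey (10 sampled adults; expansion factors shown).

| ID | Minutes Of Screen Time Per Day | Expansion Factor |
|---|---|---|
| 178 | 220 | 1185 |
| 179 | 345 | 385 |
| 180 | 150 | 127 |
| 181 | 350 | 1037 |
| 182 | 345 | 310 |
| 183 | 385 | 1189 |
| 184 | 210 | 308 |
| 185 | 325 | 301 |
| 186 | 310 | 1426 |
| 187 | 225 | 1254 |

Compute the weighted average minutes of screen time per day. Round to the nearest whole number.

296

Weighted sum = 220×1185 + 345×385 + 150×127 + 350×1037 + 345×310 + 385×1189 + 210×308 + 325×301 + 310×1426 + 225×1254
  = 260700 + 132825 + 19050 + 362950 + 106950 + 457765 + 64680 + 97825 + 442060 + 282150 = 2226955
Sum of weights = 1185 + 385 + 127 + 1037 + 310 + 1189 + 308 + 301 + 1426 + 1254 = 7522
Weighted mean = 2226955 / 7522 = 296.05889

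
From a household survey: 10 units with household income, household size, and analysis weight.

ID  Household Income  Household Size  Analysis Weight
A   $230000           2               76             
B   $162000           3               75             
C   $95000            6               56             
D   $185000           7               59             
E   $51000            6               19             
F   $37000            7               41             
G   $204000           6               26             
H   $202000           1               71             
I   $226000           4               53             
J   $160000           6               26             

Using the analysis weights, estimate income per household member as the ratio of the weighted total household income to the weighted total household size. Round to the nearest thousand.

40000

Σ wᵢ·y = 230000×76 + 162000×75 + 95000×56 + 185000×59 + 51000×19 + 37000×41 + 204000×26 + 202000×71 + 226000×53 + 160000×26
  = 17480000 + 12150000 + 5320000 + 10915000 + 969000 + 1517000 + 5304000 + 14342000 + 11978000 + 4160000 = 84135000
Σ wᵢ·x = 2×76 + 3×75 + 6×56 + 7×59 + 6×19 + 7×41 + 6×26 + 1×71 + 4×53 + 6×26
  = 152 + 225 + 336 + 413 + 114 + 287 + 156 + 71 + 212 + 156 = 2122
Ratio = 84135000 / 2122 = 39648.916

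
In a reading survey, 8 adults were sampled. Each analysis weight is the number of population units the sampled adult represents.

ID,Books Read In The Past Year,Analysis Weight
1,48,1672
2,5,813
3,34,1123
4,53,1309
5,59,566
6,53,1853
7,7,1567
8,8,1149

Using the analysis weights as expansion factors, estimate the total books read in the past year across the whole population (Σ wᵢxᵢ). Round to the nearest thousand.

Weighted total = 343644

344000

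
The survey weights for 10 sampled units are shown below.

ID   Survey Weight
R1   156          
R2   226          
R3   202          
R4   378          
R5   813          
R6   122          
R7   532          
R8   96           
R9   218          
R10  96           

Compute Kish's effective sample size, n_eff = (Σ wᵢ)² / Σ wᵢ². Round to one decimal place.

6.3

Σ wᵢ = 156 + 226 + 202 + 378 + 813 + 122 + 532 + 96 + 218 + 96 = 2839
Σ wᵢ² = 24336 + 51076 + 40804 + 142884 + 660969 + 14884 + 283024 + 9216 + 47524 + 9216 = 1283933
n_eff = 2839² / 1283933 = 8059921 / 1283933 = 6.2775246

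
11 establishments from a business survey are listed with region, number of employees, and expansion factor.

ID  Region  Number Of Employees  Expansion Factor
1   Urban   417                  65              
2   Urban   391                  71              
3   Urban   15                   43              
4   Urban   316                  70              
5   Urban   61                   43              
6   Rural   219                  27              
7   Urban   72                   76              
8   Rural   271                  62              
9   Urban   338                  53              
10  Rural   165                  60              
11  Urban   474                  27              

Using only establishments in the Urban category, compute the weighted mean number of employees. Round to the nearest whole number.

260

Urban rows: 1, 2, 3, 4, 5, 7, 9, 11
Weighted sum = 116438
Sum of weights = 65 + 71 + 43 + 70 + 43 + 76 + 53 + 27 = 448
Weighted mean = 116438 / 448 = 259.90625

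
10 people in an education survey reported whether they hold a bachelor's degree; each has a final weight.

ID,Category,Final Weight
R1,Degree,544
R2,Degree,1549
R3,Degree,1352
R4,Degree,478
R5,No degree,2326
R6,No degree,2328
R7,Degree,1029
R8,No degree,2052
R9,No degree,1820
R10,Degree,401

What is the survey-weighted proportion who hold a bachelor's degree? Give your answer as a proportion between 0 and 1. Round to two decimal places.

Sum of weights for 'Degree' = 544 + 1549 + 1352 + 478 + 1029 + 401 = 5353
Total weight = 544 + 1549 + 1352 + 478 + 2326 + 2328 + 1029 + 2052 + 1820 + 401 = 13879
Weighted proportion = 5353 / 13879 = 0.38569061

0.39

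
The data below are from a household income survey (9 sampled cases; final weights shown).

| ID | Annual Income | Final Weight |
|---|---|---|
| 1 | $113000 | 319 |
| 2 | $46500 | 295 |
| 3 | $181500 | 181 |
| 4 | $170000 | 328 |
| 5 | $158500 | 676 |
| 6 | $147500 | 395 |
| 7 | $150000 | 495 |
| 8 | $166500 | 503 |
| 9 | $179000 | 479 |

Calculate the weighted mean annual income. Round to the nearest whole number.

Weighted sum = 113000×319 + 46500×295 + 181500×181 + 170000×328 + 158500×676 + 147500×395 + 150000×495 + 166500×503 + 179000×479
  = 36047000 + 13717500 + 32851500 + 55760000 + 107146000 + 58262500 + 74250000 + 83749500 + 85741000 = 547525000
Sum of weights = 319 + 295 + 181 + 328 + 676 + 395 + 495 + 503 + 479 = 3671
Weighted mean = 547525000 / 3671 = 149148.73

149149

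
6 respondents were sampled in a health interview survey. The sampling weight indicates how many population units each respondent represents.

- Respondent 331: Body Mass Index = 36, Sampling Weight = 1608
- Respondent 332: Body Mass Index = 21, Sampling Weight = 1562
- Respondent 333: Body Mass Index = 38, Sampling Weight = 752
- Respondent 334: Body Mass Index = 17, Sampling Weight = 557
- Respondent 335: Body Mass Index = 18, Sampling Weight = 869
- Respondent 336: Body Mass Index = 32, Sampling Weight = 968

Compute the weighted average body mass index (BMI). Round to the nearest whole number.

28

Weighted sum = 36×1608 + 21×1562 + 38×752 + 17×557 + 18×869 + 32×968
  = 175353
Sum of weights = 1608 + 1562 + 752 + 557 + 869 + 968 = 6316
Weighted mean = 175353 / 6316 = 27.7633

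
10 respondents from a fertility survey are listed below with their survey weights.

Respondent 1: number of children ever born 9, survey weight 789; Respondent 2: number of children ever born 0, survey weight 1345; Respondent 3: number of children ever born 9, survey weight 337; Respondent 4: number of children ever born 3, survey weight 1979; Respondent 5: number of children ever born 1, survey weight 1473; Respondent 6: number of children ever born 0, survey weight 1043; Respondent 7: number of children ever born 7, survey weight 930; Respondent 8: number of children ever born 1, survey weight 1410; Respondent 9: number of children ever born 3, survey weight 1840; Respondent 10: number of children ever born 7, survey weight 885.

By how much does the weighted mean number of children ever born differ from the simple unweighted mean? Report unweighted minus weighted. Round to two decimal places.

Unweighted sum = 40
Unweighted mean = 40 / 10 = 4
Weighted sum = 9×789 + 0×1345 + 9×337 + 3×1979 + 1×1473 + 0×1043 + 7×930 + 1×1410 + 3×1840 + 7×885
  = 7101 + 0 + 3033 + 5937 + 1473 + 0 + 6510 + 1410 + 5520 + 6195 = 37179
Sum of weights = 789 + 1345 + 337 + 1979 + 1473 + 1043 + 930 + 1410 + 1840 + 885 = 12031
Weighted mean = 37179 / 12031 = 3.0902668
Difference (unweighted minus weighted) = 0.90973319

0.91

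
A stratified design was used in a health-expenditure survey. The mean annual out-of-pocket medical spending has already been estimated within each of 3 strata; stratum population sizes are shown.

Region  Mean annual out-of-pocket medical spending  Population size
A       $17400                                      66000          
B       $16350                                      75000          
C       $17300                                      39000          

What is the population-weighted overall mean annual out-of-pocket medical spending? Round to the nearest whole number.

16941

Σ Nₕ·x̄ₕ = 3049350000
Σ Nₕ = 66000 + 75000 + 39000 = 180000
Overall mean = 3049350000 / 180000 = 16940.833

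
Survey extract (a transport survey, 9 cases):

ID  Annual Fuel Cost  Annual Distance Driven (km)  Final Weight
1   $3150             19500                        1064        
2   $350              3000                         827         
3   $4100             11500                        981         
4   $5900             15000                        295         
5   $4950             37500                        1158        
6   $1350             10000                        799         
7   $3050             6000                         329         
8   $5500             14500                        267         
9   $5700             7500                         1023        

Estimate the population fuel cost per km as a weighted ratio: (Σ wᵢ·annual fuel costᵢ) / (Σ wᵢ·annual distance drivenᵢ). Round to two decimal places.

Σ wᵢ·y = 3150×1064 + 350×827 + 4100×981 + 5900×295 + 4950×1158 + 1350×799 + 3050×329 + 5500×267 + 5700×1023
  = 3351600 + 289450 + 4022100 + 1740500 + 5732100 + 1078650 + 1003450 + 1468500 + 5831100 = 24517450
Σ wᵢ·x = 19500×1064 + 3000×827 + 11500×981 + 15000×295 + 37500×1158 + 10000×799 + 6000×329 + 14500×267 + 7500×1023
  = 103868500
Ratio = 24517450 / 103868500 = 0.23604317

0.24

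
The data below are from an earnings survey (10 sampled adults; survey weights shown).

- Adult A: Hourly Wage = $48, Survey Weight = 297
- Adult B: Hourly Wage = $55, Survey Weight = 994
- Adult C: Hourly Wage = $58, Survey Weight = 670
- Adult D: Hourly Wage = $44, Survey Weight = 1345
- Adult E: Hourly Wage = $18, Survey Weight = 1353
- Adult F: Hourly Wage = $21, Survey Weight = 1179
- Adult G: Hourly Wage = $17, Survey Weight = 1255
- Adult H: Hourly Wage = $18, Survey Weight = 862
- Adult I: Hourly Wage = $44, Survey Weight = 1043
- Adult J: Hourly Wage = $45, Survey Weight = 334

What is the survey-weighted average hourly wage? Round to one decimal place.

33.6

Weighted sum = 48×297 + 55×994 + 58×670 + 44×1345 + 18×1353 + 21×1179 + 17×1255 + 18×862 + 44×1043 + 45×334
  = 313852
Sum of weights = 9332
Weighted mean = 313852 / 9332 = 33.631805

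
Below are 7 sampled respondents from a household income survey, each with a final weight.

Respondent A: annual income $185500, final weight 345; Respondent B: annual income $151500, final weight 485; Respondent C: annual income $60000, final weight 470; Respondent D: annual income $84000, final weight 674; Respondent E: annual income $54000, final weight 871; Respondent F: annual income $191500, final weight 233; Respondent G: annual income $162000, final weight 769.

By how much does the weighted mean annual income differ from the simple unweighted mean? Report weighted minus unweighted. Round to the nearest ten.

-12940

Unweighted sum = 185500 + 151500 + 60000 + 84000 + 54000 + 191500 + 162000 = 888500
Unweighted mean = 888500 / 7 = 126928.57
Weighted sum = 185500×345 + 151500×485 + 60000×470 + 84000×674 + 54000×871 + 191500×233 + 162000×769
  = 63997500 + 73477500 + 28200000 + 56616000 + 47034000 + 44619500 + 124578000 = 438522500
Sum of weights = 345 + 485 + 470 + 674 + 871 + 233 + 769 = 3847
Weighted mean = 438522500 / 3847 = 113990.77
Difference (weighted minus unweighted) = -12937.799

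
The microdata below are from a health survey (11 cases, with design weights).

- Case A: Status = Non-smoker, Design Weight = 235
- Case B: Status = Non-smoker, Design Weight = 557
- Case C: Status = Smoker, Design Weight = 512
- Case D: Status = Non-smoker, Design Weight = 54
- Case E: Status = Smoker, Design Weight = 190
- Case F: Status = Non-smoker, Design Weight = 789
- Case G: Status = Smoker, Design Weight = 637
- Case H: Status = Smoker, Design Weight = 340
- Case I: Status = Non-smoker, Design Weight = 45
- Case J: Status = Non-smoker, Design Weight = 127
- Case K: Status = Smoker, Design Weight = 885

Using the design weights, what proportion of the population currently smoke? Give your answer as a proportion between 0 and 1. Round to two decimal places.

0.59

Sum of weights for 'Smoker' = 512 + 190 + 637 + 340 + 885 = 2564
Total weight = 235 + 557 + 512 + 54 + 190 + 789 + 637 + 340 + 45 + 127 + 885 = 4371
Weighted proportion = 2564 / 4371 = 0.58659346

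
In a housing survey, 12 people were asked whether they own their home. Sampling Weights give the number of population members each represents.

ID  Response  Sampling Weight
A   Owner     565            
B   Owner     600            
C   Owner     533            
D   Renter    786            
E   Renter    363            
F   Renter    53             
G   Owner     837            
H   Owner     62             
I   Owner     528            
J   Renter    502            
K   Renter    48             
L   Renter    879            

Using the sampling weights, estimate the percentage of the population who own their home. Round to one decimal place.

54.3

Sum of weights for 'Owner' = 565 + 600 + 533 + 837 + 62 + 528 = 3125
Total weight = 565 + 600 + 533 + 786 + 363 + 53 + 837 + 62 + 528 + 502 + 48 + 879 = 5756
Weighted proportion = 3125 / 5756 = 0.54291174 → 54.291174%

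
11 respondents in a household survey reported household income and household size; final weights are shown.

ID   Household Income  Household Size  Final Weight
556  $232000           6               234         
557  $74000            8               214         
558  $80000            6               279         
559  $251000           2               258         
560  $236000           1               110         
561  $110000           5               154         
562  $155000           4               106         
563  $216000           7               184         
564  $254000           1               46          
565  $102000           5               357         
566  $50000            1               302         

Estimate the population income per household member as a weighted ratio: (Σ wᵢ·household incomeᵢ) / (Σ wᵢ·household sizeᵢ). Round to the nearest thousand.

32000

Σ wᵢ·y = 319474000
Σ wᵢ·x = 6×234 + 8×214 + 6×279 + 2×258 + 1×110 + 5×154 + 4×106 + 7×184 + 1×46 + 5×357 + 1×302
  = 1404 + 1712 + 1674 + 516 + 110 + 770 + 424 + 1288 + 46 + 1785 + 302 = 10031
Ratio = 319474000 / 10031 = 31848.669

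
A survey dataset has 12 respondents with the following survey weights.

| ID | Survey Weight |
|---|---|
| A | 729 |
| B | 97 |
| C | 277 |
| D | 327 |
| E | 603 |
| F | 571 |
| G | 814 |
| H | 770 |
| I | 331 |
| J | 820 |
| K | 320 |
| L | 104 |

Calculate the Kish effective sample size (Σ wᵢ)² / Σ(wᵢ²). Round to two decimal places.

Σ wᵢ = 729 + 97 + 277 + 327 + 603 + 571 + 814 + 770 + 331 + 820 + 320 + 104 = 5763
Σ wᵢ² = 3564831
n_eff = 5763² / 3564831 = 33212169 / 3564831 = 9.3166181

9.32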